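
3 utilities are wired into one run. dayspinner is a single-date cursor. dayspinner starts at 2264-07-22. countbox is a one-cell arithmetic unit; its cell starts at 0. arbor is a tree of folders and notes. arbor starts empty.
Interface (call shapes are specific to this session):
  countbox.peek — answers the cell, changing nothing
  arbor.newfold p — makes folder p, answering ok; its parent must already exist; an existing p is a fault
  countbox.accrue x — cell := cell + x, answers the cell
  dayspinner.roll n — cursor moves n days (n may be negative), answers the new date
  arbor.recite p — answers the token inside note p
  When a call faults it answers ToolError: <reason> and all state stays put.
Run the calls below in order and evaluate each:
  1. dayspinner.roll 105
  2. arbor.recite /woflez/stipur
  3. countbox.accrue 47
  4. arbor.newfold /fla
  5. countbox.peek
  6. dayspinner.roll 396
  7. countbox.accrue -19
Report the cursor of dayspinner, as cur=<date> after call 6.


I invoke dayspinner.roll passing n='105', yielding 2264-11-04.
Calling arbor.recite passing p='/woflez/stipur', yielding ToolError: not found.
I use countbox.accrue passing x='47', giving 47.
Invoking arbor.newfold passing p='/fla', yielding ok.
Using countbox.peek(), → 47.
I run dayspinner.roll passing n='396', → 2265-12-05.
Using countbox.accrue passing x='-19', which returns 28.

Answer: cur=2265-12-05


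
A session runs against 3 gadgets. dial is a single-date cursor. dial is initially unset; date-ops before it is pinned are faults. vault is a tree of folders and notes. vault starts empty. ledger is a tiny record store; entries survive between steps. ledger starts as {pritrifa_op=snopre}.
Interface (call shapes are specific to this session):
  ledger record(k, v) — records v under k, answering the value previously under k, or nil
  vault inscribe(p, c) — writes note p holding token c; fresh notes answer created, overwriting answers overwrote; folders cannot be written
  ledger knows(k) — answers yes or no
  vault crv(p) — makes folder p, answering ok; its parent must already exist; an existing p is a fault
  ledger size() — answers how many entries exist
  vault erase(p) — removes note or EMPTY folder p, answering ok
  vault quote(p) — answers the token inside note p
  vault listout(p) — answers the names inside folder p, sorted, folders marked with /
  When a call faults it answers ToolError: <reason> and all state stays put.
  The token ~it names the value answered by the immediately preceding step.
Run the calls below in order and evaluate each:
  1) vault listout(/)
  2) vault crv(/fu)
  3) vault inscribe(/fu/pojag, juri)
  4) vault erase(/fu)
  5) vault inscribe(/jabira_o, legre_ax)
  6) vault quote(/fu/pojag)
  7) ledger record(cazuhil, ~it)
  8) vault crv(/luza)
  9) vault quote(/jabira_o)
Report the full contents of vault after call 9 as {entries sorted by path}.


! 1. vault listout(p→/) == []
! 2. vault crv(p→/fu) == ok
! 3. vault inscribe(p→/fu/pojag, c→juri) == created
! 4. vault erase(p→/fu) == ToolError: not empty
! 5. vault inscribe(p→/jabira_o, c→legre_ax) == created
! 6. vault quote(p→/fu/pojag) == juri
! 7. ledger record(k→cazuhil, v→~it) == nil
! 8. vault crv(p→/luza) == ok
! 9. vault quote(p→/jabira_o) == legre_ax

Answer: {fu/, fu/pojag=juri, jabira_o=legre_ax, luza/}


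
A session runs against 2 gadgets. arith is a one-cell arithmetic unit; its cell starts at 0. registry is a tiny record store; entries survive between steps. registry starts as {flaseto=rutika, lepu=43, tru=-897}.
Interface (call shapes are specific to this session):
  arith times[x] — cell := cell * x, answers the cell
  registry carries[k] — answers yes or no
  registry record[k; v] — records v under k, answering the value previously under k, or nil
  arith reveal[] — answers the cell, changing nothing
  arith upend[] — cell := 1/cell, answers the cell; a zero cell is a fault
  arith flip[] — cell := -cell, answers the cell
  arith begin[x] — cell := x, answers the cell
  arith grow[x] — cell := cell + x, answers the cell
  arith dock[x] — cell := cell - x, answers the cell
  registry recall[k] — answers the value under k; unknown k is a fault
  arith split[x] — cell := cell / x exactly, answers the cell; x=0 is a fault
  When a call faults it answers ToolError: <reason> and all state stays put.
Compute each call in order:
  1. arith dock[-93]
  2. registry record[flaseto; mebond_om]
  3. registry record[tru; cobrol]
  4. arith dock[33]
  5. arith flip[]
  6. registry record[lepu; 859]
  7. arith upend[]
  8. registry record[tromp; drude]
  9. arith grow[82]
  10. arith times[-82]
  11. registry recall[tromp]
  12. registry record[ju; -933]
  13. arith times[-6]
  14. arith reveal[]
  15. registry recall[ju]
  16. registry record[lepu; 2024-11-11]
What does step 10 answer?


Answer: -201679/30

Derivation:
! 1. arith dock(-93) -> 93
! 2. registry record(flaseto, mebond_om) -> rutika
! 3. registry record(tru, cobrol) -> -897
! 4. arith dock(33) -> 60
! 5. arith flip() -> -60
! 6. registry record(lepu, 859) -> 43
! 7. arith upend() -> -1/60
! 8. registry record(tromp, drude) -> nil
! 9. arith grow(82) -> 4919/60
! 10. arith times(-82) -> -201679/30
! 11. registry recall(tromp) -> drude
! 12. registry record(ju, -933) -> nil
! 13. arith times(-6) -> 201679/5
! 14. arith reveal() -> 201679/5
! 15. registry recall(ju) -> -933
! 16. registry record(lepu, 2024-11-11) -> 859


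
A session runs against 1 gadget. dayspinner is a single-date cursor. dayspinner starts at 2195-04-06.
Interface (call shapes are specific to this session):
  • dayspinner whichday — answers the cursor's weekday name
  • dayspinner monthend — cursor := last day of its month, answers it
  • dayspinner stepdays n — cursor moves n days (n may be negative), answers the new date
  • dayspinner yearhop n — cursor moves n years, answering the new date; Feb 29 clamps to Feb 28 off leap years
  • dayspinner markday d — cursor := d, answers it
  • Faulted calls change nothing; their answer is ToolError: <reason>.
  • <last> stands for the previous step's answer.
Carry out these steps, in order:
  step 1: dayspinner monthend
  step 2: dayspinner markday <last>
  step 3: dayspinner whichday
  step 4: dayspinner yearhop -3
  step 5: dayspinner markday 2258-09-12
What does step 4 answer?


Do: dayspinner monthend[]
See: 2195-04-30
Do: dayspinner markday[d='<last>']
See: 2195-04-30
Do: dayspinner whichday[]
See: Thursday
Do: dayspinner yearhop[n='-3']
See: 2192-04-30
Do: dayspinner markday[d='2258-09-12']
See: 2258-09-12

Answer: 2192-04-30


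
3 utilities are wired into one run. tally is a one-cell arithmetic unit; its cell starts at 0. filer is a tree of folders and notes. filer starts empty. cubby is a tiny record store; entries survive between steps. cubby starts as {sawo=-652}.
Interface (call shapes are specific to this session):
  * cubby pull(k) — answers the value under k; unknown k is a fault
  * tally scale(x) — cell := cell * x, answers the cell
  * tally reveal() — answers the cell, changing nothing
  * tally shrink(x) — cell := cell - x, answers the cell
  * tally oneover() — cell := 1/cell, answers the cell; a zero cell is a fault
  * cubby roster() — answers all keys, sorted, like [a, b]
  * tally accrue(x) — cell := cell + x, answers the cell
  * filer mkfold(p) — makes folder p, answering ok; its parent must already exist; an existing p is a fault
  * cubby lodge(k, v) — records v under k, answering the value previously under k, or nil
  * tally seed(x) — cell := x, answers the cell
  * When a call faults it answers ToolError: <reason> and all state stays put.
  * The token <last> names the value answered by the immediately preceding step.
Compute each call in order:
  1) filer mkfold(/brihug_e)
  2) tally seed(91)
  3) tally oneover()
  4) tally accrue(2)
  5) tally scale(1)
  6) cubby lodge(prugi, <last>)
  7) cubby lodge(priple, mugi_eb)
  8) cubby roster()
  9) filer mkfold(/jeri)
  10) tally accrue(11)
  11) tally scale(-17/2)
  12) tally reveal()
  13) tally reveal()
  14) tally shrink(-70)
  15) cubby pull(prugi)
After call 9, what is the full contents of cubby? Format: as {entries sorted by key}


Next I call filer mkfold(/brihug_e), → ok.
Now I run tally seed(91), giving 91.
I invoke tally oneover, giving 1/91.
Invoking tally accrue(2): 183/91.
I invoke tally scale(1): 183/91.
I run cubby lodge(prugi, <last>), and see nil.
I call cubby lodge(priple, mugi_eb): nil.
I try cubby roster(): [priple, prugi, sawo].
I call filer mkfold(/jeri), and see ok.
Next I call tally accrue(11), and get 1184/91.
Next I call tally scale(-17/2), and get -10064/91.
Next I call tally reveal, giving -10064/91.
Now I run tally reveal, and get -10064/91.
Invoking tally shrink(-70): -3694/91.
Now I run cubby pull(prugi), yielding 183/91.

Answer: {priple=mugi_eb, prugi=183/91, sawo=-652}


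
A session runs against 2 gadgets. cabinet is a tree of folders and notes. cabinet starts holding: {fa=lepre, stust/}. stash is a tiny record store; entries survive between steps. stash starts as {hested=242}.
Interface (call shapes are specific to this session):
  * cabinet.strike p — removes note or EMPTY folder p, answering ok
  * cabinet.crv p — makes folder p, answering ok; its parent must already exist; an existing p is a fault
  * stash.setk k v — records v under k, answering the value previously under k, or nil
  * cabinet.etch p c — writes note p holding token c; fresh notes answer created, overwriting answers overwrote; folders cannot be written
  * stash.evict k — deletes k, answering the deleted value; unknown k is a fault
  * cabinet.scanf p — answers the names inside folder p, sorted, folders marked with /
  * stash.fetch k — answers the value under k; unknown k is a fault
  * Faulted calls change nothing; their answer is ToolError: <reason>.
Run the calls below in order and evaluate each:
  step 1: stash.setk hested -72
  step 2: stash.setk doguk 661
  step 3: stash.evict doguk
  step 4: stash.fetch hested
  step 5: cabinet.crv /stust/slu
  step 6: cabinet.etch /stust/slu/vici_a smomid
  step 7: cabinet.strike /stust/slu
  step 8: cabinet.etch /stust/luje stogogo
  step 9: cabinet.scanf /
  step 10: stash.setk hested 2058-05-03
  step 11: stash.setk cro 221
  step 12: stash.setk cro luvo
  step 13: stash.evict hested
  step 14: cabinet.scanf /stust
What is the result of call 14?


Answer: [luje, slu/]

Derivation:
% stash.setk k→hested v→-72
[out] 242
% stash.setk k→doguk v→661
[out] nil
% stash.evict k→doguk
[out] 661
% stash.fetch k→hested
[out] -72
% cabinet.crv p→/stust/slu
[out] ok
% cabinet.etch p→/stust/slu/vici_a c→smomid
[out] created
% cabinet.strike p→/stust/slu
[out] ToolError: not empty
% cabinet.etch p→/stust/luje c→stogogo
[out] created
% cabinet.scanf p→/
[out] [fa, stust/]
% stash.setk k→hested v→2058-05-03
[out] -72
% stash.setk k→cro v→221
[out] nil
% stash.setk k→cro v→luvo
[out] 221
% stash.evict k→hested
[out] 2058-05-03
% cabinet.scanf p→/stust
[out] [luje, slu/]


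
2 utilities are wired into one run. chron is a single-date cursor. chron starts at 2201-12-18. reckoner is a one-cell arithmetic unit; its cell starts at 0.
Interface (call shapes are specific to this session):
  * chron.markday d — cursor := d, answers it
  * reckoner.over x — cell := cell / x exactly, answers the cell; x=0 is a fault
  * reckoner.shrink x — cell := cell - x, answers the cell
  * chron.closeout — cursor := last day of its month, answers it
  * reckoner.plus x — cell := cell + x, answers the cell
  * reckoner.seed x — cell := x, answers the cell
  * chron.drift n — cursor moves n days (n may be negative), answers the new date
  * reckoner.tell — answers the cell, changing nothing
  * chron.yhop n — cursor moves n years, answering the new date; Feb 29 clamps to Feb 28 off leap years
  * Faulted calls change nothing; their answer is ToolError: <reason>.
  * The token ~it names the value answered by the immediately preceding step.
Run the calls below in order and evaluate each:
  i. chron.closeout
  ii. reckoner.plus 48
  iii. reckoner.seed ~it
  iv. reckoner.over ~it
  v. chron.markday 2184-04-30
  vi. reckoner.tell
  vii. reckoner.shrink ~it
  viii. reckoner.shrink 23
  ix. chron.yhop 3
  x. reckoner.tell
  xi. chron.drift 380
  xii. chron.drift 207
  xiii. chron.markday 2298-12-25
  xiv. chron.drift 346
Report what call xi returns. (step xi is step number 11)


I run closeout(): 2201-12-31.
Next I call plus(x=48): 48.
Calling seed(x=~it), and see 48.
Next I call over(x=~it): 1.
I run markday(d=2184-04-30), → 2184-04-30.
I invoke tell(), and see 1.
I try shrink(x=~it), which returns 0.
Next I call shrink(x=23), and observe -23.
I call yhop(n=3), yielding 2187-04-30.
I try tell(), and observe -23.
Then drift(n=380), → 2188-05-14.
Invoking drift(n=207), → 2188-12-07.
I call markday(d=2298-12-25), and see 2298-12-25.
I try drift(n=346), and observe 2299-12-06.

Answer: 2188-05-14


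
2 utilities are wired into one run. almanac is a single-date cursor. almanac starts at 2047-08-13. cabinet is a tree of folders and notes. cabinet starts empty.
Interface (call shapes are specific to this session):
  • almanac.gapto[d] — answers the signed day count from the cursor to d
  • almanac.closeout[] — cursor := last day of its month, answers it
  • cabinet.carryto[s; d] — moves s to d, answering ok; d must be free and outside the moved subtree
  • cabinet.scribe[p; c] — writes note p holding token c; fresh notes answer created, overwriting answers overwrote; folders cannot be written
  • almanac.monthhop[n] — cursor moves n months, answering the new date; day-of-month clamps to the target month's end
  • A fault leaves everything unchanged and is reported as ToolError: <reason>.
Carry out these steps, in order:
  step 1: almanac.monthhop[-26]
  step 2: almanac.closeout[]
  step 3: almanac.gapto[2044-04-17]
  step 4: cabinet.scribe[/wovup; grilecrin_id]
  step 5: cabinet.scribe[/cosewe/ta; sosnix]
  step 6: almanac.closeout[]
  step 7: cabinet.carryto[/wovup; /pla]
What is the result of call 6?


·→ almanac.monthhop(-26)
·← 2045-06-13
·→ almanac.closeout()
·← 2045-06-30
·→ almanac.gapto(2044-04-17)
·← -439
·→ cabinet.scribe(/wovup, grilecrin_id)
·← created
·→ cabinet.scribe(/cosewe/ta, sosnix)
·← ToolError: no parent
·→ almanac.closeout()
·← 2045-06-30
·→ cabinet.carryto(/wovup, /pla)
·← ok

Answer: 2045-06-30


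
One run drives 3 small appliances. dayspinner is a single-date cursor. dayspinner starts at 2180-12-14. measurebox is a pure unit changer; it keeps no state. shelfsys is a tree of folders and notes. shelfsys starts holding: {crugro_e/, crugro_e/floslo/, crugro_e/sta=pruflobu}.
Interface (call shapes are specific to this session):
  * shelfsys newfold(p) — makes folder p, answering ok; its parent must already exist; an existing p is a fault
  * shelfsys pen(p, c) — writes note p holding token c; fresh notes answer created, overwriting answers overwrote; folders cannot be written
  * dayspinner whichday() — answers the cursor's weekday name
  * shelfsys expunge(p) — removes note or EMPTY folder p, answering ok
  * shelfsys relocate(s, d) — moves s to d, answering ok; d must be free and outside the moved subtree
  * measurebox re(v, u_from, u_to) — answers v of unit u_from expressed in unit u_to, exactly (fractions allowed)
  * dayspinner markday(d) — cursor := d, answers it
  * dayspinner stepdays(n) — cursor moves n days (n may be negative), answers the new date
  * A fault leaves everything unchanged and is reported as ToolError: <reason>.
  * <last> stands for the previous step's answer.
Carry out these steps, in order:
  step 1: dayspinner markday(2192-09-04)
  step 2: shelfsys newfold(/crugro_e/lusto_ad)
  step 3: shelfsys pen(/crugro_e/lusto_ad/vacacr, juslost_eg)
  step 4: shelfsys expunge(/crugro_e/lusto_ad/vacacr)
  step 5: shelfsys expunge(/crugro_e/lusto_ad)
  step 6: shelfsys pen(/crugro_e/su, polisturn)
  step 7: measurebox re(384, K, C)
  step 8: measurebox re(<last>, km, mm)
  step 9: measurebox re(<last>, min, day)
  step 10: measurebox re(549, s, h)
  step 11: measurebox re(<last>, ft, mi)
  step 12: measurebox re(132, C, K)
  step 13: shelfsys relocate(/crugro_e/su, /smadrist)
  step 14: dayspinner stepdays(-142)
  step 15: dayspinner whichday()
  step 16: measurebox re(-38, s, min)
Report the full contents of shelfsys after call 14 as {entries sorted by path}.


>> dayspinner markday(d=2192-09-04)
<< 2192-09-04
>> shelfsys newfold(p=/crugro_e/lusto_ad)
<< ok
>> shelfsys pen(p=/crugro_e/lusto_ad/vacacr, c=juslost_eg)
<< created
>> shelfsys expunge(p=/crugro_e/lusto_ad/vacacr)
<< ok
>> shelfsys expunge(p=/crugro_e/lusto_ad)
<< ok
>> shelfsys pen(p=/crugro_e/su, c=polisturn)
<< created
>> measurebox re(v=384, u_from=K, u_to=C)
<< 2217/20
>> measurebox re(v=<last>, u_from=km, u_to=mm)
<< 110850000
>> measurebox re(v=<last>, u_from=min, u_to=day)
<< 461875/6
>> measurebox re(v=549, u_from=s, u_to=h)
<< 61/400
>> measurebox re(v=<last>, u_from=ft, u_to=mi)
<< 61/2112000
>> measurebox re(v=132, u_from=C, u_to=K)
<< 8103/20
>> shelfsys relocate(s=/crugro_e/su, d=/smadrist)
<< ok
>> dayspinner stepdays(n=-142)
<< 2192-04-15
>> dayspinner whichday()
<< Sunday
>> measurebox re(v=-38, u_from=s, u_to=min)
<< -19/30

Answer: {crugro_e/, crugro_e/floslo/, crugro_e/sta=pruflobu, smadrist=polisturn}


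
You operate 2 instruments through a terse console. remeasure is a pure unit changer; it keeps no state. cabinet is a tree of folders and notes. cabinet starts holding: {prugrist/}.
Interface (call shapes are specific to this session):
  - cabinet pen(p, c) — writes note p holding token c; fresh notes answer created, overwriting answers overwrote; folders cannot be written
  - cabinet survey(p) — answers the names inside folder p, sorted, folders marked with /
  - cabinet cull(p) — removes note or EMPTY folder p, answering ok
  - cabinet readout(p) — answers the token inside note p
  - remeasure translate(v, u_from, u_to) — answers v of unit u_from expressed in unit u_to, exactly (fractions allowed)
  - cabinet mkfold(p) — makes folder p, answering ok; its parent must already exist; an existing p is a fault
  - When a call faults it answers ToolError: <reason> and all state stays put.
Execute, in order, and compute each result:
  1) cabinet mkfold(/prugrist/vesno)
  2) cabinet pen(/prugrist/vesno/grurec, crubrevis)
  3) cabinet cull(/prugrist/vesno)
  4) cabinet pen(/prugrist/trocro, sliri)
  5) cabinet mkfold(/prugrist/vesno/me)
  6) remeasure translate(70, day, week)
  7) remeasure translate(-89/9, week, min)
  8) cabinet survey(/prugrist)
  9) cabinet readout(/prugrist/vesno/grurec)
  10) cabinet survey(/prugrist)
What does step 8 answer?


Answer: [trocro, vesno/]

Derivation:
·→ cabinet mkfold(p='/prugrist/vesno')
·← ok
·→ cabinet pen(p='/prugrist/vesno/grurec', c='crubrevis')
·← created
·→ cabinet cull(p='/prugrist/vesno')
·← ToolError: not empty
·→ cabinet pen(p='/prugrist/trocro', c='sliri')
·← created
·→ cabinet mkfold(p='/prugrist/vesno/me')
·← ok
·→ remeasure translate(v='70', u_from='day', u_to='week')
·← 10
·→ remeasure translate(v='-89/9', u_from='week', u_to='min')
·← -99680
·→ cabinet survey(p='/prugrist')
·← [trocro, vesno/]
·→ cabinet readout(p='/prugrist/vesno/grurec')
·← crubrevis
·→ cabinet survey(p='/prugrist')
·← [trocro, vesno/]


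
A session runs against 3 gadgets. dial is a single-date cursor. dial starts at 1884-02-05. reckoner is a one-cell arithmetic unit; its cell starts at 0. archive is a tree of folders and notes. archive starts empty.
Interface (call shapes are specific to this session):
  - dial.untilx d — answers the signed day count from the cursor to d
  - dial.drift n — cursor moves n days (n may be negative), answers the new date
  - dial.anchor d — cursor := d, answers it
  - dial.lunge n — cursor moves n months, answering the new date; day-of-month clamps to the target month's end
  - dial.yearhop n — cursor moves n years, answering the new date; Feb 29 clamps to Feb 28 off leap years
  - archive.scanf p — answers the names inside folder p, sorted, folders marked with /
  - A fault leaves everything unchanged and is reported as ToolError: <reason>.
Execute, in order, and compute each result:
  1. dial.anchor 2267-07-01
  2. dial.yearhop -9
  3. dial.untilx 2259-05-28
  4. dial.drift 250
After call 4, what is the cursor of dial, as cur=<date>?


I try dial.anchor(d='2267-07-01'): 2267-07-01.
I call dial.yearhop(n='-9'), yielding 2258-07-01.
Then dial.untilx(d='2259-05-28'), and get 331.
I run dial.drift(n='250'): 2259-03-08.

Answer: cur=2259-03-08


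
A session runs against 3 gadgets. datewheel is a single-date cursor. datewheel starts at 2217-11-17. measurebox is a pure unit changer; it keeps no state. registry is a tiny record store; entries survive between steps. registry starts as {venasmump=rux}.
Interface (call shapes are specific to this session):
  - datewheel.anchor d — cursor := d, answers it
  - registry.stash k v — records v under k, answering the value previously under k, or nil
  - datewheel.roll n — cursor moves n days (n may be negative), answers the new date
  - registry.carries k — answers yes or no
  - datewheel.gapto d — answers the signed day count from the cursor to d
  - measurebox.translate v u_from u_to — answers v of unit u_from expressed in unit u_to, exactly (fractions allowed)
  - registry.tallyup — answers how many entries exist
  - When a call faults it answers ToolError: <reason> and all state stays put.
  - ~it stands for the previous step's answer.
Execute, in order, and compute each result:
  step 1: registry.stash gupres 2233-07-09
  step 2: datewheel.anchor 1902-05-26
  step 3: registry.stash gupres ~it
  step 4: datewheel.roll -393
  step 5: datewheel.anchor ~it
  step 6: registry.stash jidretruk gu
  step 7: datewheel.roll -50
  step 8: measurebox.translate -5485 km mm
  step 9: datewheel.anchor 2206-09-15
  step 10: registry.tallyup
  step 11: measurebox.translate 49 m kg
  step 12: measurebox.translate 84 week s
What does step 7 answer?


Answer: 1901-03-09

Derivation:
> stash k→gupres v→2233-07-09
[out] nil
> anchor d→1902-05-26
[out] 1902-05-26
> stash k→gupres v→~it
[out] 2233-07-09
> roll n→-393
[out] 1901-04-28
> anchor d→~it
[out] 1901-04-28
> stash k→jidretruk v→gu
[out] nil
> roll n→-50
[out] 1901-03-09
> translate v→-5485 u_from→km u_to→mm
[out] -5485000000
> anchor d→2206-09-15
[out] 2206-09-15
> tallyup
[out] 3
> translate v→49 u_from→m u_to→kg
[out] ToolError: incompatible units
> translate v→84 u_from→week u_to→s
[out] 50803200


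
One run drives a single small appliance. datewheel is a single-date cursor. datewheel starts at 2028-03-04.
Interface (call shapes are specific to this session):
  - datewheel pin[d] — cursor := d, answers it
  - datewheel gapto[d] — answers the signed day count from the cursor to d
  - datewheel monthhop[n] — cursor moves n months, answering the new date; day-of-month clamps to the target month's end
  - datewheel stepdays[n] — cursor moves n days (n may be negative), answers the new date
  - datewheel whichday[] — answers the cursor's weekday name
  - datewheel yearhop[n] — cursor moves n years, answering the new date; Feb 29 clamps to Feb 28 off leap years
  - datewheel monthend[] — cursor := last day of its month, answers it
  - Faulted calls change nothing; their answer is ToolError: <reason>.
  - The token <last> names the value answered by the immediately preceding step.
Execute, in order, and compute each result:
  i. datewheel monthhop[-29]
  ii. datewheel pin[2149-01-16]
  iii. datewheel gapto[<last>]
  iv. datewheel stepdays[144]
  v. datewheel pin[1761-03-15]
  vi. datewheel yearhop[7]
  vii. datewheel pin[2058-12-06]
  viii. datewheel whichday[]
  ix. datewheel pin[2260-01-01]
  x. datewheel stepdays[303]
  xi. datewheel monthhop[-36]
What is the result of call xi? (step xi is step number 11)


Answer: 2257-10-30

Derivation:
Invoking datewheel monthhop using n: -29, giving 2025-10-04.
Using datewheel pin using d: 2149-01-16, and get 2149-01-16.
Next I call datewheel gapto using d: <last>, and get 0.
I use datewheel stepdays using n: 144, yielding 2149-06-09.
I use datewheel pin using d: 1761-03-15, giving 1761-03-15.
I try datewheel yearhop using n: 7, and see 1768-03-15.
I use datewheel pin using d: 2058-12-06: 2058-12-06.
I run datewheel whichday, → Friday.
I invoke datewheel pin using d: 2260-01-01, and see 2260-01-01.
Next I call datewheel stepdays using n: 303, and observe 2260-10-30.
Calling datewheel monthhop using n: -36: 2257-10-30.


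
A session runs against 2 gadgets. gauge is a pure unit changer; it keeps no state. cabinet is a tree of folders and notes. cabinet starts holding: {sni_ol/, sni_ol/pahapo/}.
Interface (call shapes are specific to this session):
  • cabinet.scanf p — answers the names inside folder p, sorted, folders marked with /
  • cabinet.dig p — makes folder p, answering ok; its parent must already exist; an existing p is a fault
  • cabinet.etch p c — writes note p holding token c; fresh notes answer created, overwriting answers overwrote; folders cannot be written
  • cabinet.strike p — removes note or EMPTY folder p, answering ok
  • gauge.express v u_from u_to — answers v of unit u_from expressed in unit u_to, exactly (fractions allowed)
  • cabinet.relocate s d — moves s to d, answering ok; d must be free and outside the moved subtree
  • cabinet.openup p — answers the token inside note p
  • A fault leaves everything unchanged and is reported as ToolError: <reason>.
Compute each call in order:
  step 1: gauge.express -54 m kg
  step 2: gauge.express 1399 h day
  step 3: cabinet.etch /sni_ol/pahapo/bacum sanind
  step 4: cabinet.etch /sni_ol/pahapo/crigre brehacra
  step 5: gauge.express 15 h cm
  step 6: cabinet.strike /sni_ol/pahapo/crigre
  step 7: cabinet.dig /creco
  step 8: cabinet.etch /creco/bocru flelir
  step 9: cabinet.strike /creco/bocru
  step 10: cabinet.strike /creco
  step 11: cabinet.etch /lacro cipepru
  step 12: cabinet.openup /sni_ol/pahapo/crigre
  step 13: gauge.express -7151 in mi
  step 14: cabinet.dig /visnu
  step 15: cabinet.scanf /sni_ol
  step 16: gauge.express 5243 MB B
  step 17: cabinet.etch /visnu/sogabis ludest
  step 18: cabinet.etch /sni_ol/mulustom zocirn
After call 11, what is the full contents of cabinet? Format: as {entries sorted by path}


I use express using v=-54, u_from=m, u_to=kg, and observe ToolError: incompatible units.
Calling express using v=1399, u_from=h, u_to=day, giving 1399/24.
Invoking etch using p=/sni_ol/pahapo/bacum, c=sanind: created.
I invoke etch using p=/sni_ol/pahapo/crigre, c=brehacra: created.
I try express using v=15, u_from=h, u_to=cm, and see ToolError: incompatible units.
I run strike using p=/sni_ol/pahapo/crigre, and see ok.
Using dig using p=/creco, and get ok.
Calling etch using p=/creco/bocru, c=flelir, yielding created.
I call strike using p=/creco/bocru, and get ok.
Now I run strike using p=/creco, and observe ok.
I try etch using p=/lacro, c=cipepru, giving created.
I try openup using p=/sni_ol/pahapo/crigre, giving ToolError: not found.
Using express using v=-7151, u_from=in, u_to=mi, which returns -7151/63360.
Next I call dig using p=/visnu, and get ok.
Calling scanf using p=/sni_ol, — result: [pahapo/].
I run express using v=5243, u_from=MB, u_to=B, and see 5243000000.
Now I run etch using p=/visnu/sogabis, c=ludest, giving created.
Next I call etch using p=/sni_ol/mulustom, c=zocirn, — result: created.

Answer: {lacro=cipepru, sni_ol/, sni_ol/pahapo/, sni_ol/pahapo/bacum=sanind}


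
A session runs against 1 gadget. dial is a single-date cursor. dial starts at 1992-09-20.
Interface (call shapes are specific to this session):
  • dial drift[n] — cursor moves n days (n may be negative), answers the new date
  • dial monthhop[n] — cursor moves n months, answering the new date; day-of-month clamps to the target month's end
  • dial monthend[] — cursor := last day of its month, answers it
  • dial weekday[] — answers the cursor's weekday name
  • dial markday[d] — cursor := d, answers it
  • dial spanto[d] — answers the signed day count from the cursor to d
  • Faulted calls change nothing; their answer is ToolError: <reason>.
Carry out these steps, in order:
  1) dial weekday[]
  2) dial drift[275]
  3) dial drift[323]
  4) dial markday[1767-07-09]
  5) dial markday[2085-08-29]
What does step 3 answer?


> dial weekday
:: Sunday
> dial drift n→275
:: 1993-06-22
> dial drift n→323
:: 1994-05-11
> dial markday d→1767-07-09
:: 1767-07-09
> dial markday d→2085-08-29
:: 2085-08-29

Answer: 1994-05-11


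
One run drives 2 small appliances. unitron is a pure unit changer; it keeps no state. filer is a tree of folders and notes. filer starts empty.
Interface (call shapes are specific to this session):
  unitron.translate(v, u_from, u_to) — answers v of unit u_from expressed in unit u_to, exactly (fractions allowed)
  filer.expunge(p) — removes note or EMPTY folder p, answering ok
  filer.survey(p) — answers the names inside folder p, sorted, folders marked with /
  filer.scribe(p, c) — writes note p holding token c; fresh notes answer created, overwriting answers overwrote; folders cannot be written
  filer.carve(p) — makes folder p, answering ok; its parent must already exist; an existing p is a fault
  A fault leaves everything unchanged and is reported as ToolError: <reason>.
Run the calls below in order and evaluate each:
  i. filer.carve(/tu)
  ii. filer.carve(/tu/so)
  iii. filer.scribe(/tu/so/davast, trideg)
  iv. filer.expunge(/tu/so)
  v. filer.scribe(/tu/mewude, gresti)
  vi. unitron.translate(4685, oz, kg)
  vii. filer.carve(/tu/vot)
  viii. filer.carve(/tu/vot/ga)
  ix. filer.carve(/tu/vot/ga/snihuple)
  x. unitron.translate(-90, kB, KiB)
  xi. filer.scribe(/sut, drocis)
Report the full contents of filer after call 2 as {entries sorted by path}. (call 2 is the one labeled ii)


-> filer.carve(/tu)
<- ok
-> filer.carve(/tu/so)
<- ok
-> filer.scribe(/tu/so/davast, trideg)
<- created
-> filer.expunge(/tu/so)
<- ToolError: not empty
-> filer.scribe(/tu/mewude, gresti)
<- created
-> unitron.translate(4685, oz, kg)
<- 42501605069/320000000
-> filer.carve(/tu/vot)
<- ok
-> filer.carve(/tu/vot/ga)
<- ok
-> filer.carve(/tu/vot/ga/snihuple)
<- ok
-> unitron.translate(-90, kB, KiB)
<- -5625/64
-> filer.scribe(/sut, drocis)
<- created

Answer: {tu/, tu/so/}


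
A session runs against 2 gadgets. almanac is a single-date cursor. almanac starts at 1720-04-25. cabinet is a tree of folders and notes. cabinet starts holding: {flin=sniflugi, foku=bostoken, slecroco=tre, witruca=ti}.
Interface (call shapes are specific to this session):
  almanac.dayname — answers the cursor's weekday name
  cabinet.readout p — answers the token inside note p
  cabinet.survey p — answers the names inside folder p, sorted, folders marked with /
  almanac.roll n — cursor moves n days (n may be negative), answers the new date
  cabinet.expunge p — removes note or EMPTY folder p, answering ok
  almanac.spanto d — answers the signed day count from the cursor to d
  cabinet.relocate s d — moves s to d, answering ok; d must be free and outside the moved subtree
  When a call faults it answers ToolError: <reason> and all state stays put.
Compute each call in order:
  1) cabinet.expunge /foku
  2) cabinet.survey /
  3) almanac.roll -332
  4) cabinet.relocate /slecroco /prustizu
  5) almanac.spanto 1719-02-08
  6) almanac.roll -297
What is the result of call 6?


Answer: 1718-08-05

Derivation:
~$ expunge /foku
= ok
~$ survey /
= [flin, slecroco, witruca]
~$ roll -332
= 1719-05-29
~$ relocate /slecroco /prustizu
= ok
~$ spanto 1719-02-08
= -110
~$ roll -297
= 1718-08-05


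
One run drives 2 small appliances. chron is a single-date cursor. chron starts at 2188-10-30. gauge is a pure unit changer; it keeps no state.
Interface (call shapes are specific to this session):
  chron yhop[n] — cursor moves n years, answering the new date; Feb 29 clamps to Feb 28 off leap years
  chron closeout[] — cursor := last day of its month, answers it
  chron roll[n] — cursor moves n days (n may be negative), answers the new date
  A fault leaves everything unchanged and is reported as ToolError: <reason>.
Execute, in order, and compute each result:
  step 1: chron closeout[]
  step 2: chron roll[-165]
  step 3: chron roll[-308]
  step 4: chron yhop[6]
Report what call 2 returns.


Answer: 2188-05-19

Derivation:
-- chron closeout() : 2188-10-31
-- chron roll(n→-165) : 2188-05-19
-- chron roll(n→-308) : 2187-07-16
-- chron yhop(n→6) : 2193-07-16


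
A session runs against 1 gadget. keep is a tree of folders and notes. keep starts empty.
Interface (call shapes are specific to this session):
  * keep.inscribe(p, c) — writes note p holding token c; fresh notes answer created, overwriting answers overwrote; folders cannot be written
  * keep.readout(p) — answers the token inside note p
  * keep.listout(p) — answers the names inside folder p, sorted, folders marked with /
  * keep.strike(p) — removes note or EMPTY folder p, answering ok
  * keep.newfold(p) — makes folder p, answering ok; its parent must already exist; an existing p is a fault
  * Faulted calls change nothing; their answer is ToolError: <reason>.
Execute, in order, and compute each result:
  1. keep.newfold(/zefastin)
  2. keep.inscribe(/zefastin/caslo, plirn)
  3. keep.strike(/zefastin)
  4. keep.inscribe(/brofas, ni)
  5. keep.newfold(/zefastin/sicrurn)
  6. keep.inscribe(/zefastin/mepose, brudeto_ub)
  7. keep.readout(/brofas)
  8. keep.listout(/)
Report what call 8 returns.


~$ newfold p→/zefastin
= ok
~$ inscribe p→/zefastin/caslo c→plirn
= created
~$ strike p→/zefastin
= ToolError: not empty
~$ inscribe p→/brofas c→ni
= created
~$ newfold p→/zefastin/sicrurn
= ok
~$ inscribe p→/zefastin/mepose c→brudeto_ub
= created
~$ readout p→/brofas
= ni
~$ listout p→/
= [brofas, zefastin/]

Answer: [brofas, zefastin/]


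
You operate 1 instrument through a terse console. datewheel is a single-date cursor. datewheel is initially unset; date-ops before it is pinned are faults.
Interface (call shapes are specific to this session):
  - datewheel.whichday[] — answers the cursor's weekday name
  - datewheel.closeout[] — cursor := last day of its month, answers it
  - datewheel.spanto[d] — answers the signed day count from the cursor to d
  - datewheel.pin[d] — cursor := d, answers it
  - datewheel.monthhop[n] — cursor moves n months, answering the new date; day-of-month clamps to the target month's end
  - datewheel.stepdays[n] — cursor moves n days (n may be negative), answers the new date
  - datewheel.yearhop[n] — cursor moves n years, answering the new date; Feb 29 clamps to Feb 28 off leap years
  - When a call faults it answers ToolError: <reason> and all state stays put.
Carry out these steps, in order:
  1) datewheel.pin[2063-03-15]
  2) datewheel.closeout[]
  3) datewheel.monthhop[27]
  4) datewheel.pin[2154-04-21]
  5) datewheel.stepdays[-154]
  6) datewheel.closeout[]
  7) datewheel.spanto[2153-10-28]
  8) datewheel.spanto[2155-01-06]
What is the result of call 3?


Answer: 2065-06-30

Derivation:
[in] datewheel.pin d=2063-03-15
:: 2063-03-15
[in] datewheel.closeout
:: 2063-03-31
[in] datewheel.monthhop n=27
:: 2065-06-30
[in] datewheel.pin d=2154-04-21
:: 2154-04-21
[in] datewheel.stepdays n=-154
:: 2153-11-18
[in] datewheel.closeout
:: 2153-11-30
[in] datewheel.spanto d=2153-10-28
:: -33
[in] datewheel.spanto d=2155-01-06
:: 402


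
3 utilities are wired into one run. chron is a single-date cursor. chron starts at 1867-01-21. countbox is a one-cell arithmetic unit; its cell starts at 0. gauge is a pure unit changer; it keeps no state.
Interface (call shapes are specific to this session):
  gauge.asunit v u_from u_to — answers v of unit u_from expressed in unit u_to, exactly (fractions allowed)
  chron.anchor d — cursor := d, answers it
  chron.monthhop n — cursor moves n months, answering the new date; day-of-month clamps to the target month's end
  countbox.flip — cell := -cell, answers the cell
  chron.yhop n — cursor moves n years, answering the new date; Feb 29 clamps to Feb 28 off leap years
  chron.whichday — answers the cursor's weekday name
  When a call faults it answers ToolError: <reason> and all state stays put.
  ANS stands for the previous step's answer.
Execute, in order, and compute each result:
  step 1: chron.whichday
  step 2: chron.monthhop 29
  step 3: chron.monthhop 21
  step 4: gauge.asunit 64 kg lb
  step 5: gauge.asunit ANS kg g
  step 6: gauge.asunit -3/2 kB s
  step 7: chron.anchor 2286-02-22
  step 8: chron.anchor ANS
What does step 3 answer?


Answer: 1871-03-21

Derivation:
! chron.whichday() ~> Monday
! chron.monthhop(29) ~> 1869-06-21
! chron.monthhop(21) ~> 1871-03-21
! gauge.asunit(64, kg, lb) ~> 6400000000/45359237
! gauge.asunit(ANS, kg, g) ~> 6400000000000/45359237
! gauge.asunit(-3/2, kB, s) ~> ToolError: incompatible units
! chron.anchor(2286-02-22) ~> 2286-02-22
! chron.anchor(ANS) ~> 2286-02-22


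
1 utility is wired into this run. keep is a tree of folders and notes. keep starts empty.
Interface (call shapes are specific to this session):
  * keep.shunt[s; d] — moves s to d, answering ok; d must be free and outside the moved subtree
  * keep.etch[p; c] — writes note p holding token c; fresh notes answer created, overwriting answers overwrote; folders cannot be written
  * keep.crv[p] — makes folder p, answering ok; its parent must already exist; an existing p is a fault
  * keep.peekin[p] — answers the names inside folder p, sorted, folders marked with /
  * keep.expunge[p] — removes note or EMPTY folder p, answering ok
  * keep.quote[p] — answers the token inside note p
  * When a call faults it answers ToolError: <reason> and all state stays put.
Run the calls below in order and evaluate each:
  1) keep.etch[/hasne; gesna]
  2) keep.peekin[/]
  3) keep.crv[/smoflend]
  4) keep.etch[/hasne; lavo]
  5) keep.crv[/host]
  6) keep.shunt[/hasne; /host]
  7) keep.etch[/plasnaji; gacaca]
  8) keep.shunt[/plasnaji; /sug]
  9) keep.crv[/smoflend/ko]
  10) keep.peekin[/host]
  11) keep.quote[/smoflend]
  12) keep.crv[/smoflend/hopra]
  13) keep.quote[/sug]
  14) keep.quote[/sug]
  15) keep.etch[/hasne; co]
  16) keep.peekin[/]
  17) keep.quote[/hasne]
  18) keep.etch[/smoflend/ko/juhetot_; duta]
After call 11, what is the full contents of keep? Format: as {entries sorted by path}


Step: etch[p='/hasne'; c='gesna']
Result: created
Step: peekin[p='/']
Result: [hasne]
Step: crv[p='/smoflend']
Result: ok
Step: etch[p='/hasne'; c='lavo']
Result: overwrote
Step: crv[p='/host']
Result: ok
Step: shunt[s='/hasne'; d='/host']
Result: ToolError: exists
Step: etch[p='/plasnaji'; c='gacaca']
Result: created
Step: shunt[s='/plasnaji'; d='/sug']
Result: ok
Step: crv[p='/smoflend/ko']
Result: ok
Step: peekin[p='/host']
Result: []
Step: quote[p='/smoflend']
Result: ToolError: is a directory
Step: crv[p='/smoflend/hopra']
Result: ok
Step: quote[p='/sug']
Result: gacaca
Step: quote[p='/sug']
Result: gacaca
Step: etch[p='/hasne'; c='co']
Result: overwrote
Step: peekin[p='/']
Result: [hasne, host/, smoflend/, sug]
Step: quote[p='/hasne']
Result: co
Step: etch[p='/smoflend/ko/juhetot_'; c='duta']
Result: created

Answer: {hasne=lavo, host/, smoflend/, smoflend/ko/, sug=gacaca}


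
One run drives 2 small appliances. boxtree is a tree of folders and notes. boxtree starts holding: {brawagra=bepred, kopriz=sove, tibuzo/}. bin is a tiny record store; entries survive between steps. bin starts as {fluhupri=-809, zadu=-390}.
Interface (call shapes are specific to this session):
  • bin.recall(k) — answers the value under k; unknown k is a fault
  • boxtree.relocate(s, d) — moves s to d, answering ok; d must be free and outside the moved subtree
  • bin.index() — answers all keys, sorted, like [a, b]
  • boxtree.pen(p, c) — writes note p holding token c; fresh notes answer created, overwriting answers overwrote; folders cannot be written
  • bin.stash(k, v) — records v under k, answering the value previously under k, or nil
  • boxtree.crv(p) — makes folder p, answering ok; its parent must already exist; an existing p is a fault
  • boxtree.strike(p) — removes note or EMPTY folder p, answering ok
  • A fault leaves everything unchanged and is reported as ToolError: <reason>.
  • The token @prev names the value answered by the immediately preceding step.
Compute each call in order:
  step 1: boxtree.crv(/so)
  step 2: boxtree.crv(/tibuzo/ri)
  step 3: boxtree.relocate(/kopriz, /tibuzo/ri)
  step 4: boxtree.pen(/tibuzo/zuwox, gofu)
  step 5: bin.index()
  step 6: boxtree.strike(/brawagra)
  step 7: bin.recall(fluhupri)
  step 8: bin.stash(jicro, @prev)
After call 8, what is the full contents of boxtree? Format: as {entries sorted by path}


;; crv(p→/so) ~> ok
;; crv(p→/tibuzo/ri) ~> ok
;; relocate(s→/kopriz, d→/tibuzo/ri) ~> ToolError: exists
;; pen(p→/tibuzo/zuwox, c→gofu) ~> created
;; index() ~> [fluhupri, zadu]
;; strike(p→/brawagra) ~> ok
;; recall(k→fluhupri) ~> -809
;; stash(k→jicro, v→@prev) ~> nil

Answer: {kopriz=sove, so/, tibuzo/, tibuzo/ri/, tibuzo/zuwox=gofu}
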